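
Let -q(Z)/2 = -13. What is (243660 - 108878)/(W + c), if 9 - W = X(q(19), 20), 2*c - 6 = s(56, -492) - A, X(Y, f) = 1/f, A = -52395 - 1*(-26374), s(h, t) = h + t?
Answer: 2695640/256089 ≈ 10.526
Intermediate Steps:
q(Z) = 26 (q(Z) = -2*(-13) = 26)
A = -26021 (A = -52395 + 26374 = -26021)
c = 25591/2 (c = 3 + ((56 - 492) - 1*(-26021))/2 = 3 + (-436 + 26021)/2 = 3 + (½)*25585 = 3 + 25585/2 = 25591/2 ≈ 12796.)
W = 179/20 (W = 9 - 1/20 = 179/20 ≈ 8.9500)
(243660 - 108878)/(W + c) = (243660 - 108878)/(179/20 + 25591/2) = 134782/(256089/20) = 134782*(20/256089) = 2695640/256089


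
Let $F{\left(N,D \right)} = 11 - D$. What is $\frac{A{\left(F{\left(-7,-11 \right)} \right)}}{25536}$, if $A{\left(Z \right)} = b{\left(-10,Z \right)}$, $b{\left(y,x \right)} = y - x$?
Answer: $- \frac{1}{798} \approx -0.0012531$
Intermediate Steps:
$A{\left(Z \right)} = -10 - Z$
$\frac{A{\left(F{\left(-7,-11 \right)} \right)}}{25536} = \frac{-10 - \left(11 - -11\right)}{25536} = \left(-10 - \left(11 + 11\right)\right) \frac{1}{25536} = \left(-10 - 22\right) \frac{1}{25536} = \left(-32\right) \frac{1}{25536} = - \frac{1}{798}$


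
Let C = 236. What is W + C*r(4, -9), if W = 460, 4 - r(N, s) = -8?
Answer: 3292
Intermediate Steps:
r(N, s) = 12 (r(N, s) = 4 - 1*(-8) = 4 + 8 = 12)
W + C*r(4, -9) = 460 + 236*12 = 460 + 2832 = 3292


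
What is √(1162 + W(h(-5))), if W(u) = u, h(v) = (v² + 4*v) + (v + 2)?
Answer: 2*√291 ≈ 34.117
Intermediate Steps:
h(v) = 2 + v² + 5*v (h(v) = (v² + 4*v) + (2 + v) = 2 + v² + 5*v)
√(1162 + W(h(-5))) = √(1162 + (2 + (-5)² + 5*(-5))) = √(1162 + (2 + 25 - 25)) = √(1162 + 2) = √1164 = 2*√291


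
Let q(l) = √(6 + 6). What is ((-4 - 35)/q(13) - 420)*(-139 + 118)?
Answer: 8820 + 273*√3/2 ≈ 9056.4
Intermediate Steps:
q(l) = 2*√3 (q(l) = √12 = 2*√3)
((-4 - 35)/q(13) - 420)*(-139 + 118) = ((-4 - 35)/((2*√3)) - 420)*(-139 + 118) = (-13*√3/2 - 420)*(-21) = (-420 - 13*√3/2)*(-21) = 8820 + 273*√3/2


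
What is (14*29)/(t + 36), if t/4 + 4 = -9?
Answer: -203/8 ≈ -25.375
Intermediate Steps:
t = -52 (t = -16 + 4*(-9) = -16 - 36 = -52)
(14*29)/(t + 36) = (14*29)/(-52 + 36) = 406/(-16) = 406*(-1/16) = -203/8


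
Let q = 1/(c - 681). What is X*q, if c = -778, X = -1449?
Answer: 1449/1459 ≈ 0.99315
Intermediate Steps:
q = -1/1459 (q = 1/(-778 - 681) = 1/(-1459) = -1/1459 ≈ -0.00068540)
X*q = -1449*(-1/1459) = 1449/1459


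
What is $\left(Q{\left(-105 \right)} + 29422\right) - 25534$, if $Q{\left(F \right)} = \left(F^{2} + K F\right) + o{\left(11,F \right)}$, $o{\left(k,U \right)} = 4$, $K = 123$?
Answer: $2002$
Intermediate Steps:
$Q{\left(F \right)} = 4 + F^{2} + 123 F$ ($Q{\left(F \right)} = \left(F^{2} + 123 F\right) + 4 = 4 + F^{2} + 123 F$)
$\left(Q{\left(-105 \right)} + 29422\right) - 25534 = \left(\left(4 + \left(-105\right)^{2} + 123 \left(-105\right)\right) + 29422\right) - 25534 = \left(\left(4 + 11025 - 12915\right) + 29422\right) - 25534 = \left(-1886 + 29422\right) - 25534 = 27536 - 25534 = 2002$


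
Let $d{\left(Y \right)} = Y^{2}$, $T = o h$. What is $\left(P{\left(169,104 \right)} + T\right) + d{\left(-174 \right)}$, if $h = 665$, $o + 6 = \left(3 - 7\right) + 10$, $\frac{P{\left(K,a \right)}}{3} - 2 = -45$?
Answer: $30147$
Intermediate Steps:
$P{\left(K,a \right)} = -129$ ($P{\left(K,a \right)} = 6 + 3 \left(-45\right) = 6 - 135 = -129$)
$o = 0$ ($o = -6 + \left(\left(3 - 7\right) + 10\right) = -6 + \left(-4 + 10\right) = -6 + 6 = 0$)
$T = 0$ ($T = 0 \cdot 665 = 0$)
$\left(P{\left(169,104 \right)} + T\right) + d{\left(-174 \right)} = \left(-129 + 0\right) + \left(-174\right)^{2} = -129 + 30276 = 30147$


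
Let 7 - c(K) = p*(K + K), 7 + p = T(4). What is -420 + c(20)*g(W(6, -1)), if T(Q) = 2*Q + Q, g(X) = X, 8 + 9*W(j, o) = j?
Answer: -3394/9 ≈ -377.11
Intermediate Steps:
W(j, o) = -8/9 + j/9
T(Q) = 3*Q
p = 5 (p = -7 + 3*4 = -7 + 12 = 5)
c(K) = 7 - 10*K (c(K) = 7 - 5*(K + K) = 7 - 5*2*K = 7 - 10*K)
-420 + c(20)*g(W(6, -1)) = -420 + (7 - 10*20)*(-8/9 + (1/9)*6) = -420 + (7 - 200)*(-8/9 + 2/3) = -420 - 193*(-2/9) = -420 + 386/9 = -3394/9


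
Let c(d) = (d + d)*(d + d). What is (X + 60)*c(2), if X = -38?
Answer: 352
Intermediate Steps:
c(d) = 4*d**2 (c(d) = (2*d)*(2*d) = 4*d**2)
(X + 60)*c(2) = (-38 + 60)*(4*2**2) = 22*(4*4) = 22*16 = 352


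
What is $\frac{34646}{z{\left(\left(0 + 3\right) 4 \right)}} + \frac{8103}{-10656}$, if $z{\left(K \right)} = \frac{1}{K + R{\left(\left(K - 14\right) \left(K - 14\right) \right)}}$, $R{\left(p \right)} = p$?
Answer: $\frac{53216183}{96} \approx 5.5434 \cdot 10^{5}$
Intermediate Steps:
$z{\left(K \right)} = \frac{1}{K + \left(-14 + K\right)^{2}}$ ($z{\left(K \right)} = \frac{1}{K + \left(K - 14\right) \left(K - 14\right)} = \frac{1}{K + \left(-14 + K\right) \left(-14 + K\right)} = \frac{1}{K + \left(-14 + K\right)^{2}}$)
$\frac{34646}{z{\left(\left(0 + 3\right) 4 \right)}} + \frac{8103}{-10656} = \frac{34646}{\frac{1}{\left(0 + 3\right) 4 + \left(-14 + \left(0 + 3\right) 4\right)^{2}}} + \frac{8103}{-10656} = \frac{34646}{\frac{1}{3 \cdot 4 + \left(-14 + 3 \cdot 4\right)^{2}}} + 8103 \left(- \frac{1}{10656}\right) = \frac{34646}{\frac{1}{12 + \left(-14 + 12\right)^{2}}} - \frac{73}{96} = \frac{34646}{\frac{1}{12 + \left(-2\right)^{2}}} - \frac{73}{96} = \frac{34646}{\frac{1}{12 + 4}} - \frac{73}{96} = \frac{34646}{\frac{1}{16}} - \frac{73}{96} = 34646 \frac{1}{\frac{1}{16}} - \frac{73}{96} = 34646 \cdot 16 - \frac{73}{96} = 554336 - \frac{73}{96} = \frac{53216183}{96}$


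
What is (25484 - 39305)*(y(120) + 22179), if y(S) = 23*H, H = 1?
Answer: -306853842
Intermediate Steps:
y(S) = 23 (y(S) = 23*1 = 23)
(25484 - 39305)*(y(120) + 22179) = (25484 - 39305)*(23 + 22179) = -13821*22202 = -306853842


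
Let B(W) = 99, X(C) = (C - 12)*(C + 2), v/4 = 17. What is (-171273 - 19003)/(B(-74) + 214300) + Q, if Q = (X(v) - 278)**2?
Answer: 2843823307160/214399 ≈ 1.3264e+7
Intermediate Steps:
v = 68 (v = 4*17 = 68)
X(C) = (-12 + C)*(2 + C)
Q = 13264164 (Q = ((-24 + 68**2 - 10*68) - 278)**2 = ((-24 + 4624 - 680) - 278)**2 = (3920 - 278)**2 = 3642**2 = 13264164)
(-171273 - 19003)/(B(-74) + 214300) + Q = (-171273 - 19003)/(99 + 214300) + 13264164 = -190276/214399 + 13264164 = 2843823307160/214399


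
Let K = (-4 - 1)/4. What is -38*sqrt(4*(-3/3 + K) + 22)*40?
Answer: -1520*sqrt(13) ≈ -5480.4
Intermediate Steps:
K = -5/4 (K = -5*1/4 = -5/4 ≈ -1.2500)
-38*sqrt(4*(-3/3 + K) + 22)*40 = -38*sqrt(4*(-3/3 - 5/4) + 22)*40 = -38*sqrt(4*(-3*1/3 - 5/4) + 22)*40 = -38*sqrt(4*(-1 - 5/4) + 22)*40 = -38*sqrt(4*(-9/4) + 22)*40 = -38*sqrt(-9 + 22)*40 = -38*sqrt(13)*40 = -1520*sqrt(13)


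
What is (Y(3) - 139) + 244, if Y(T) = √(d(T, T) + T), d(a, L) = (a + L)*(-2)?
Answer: 105 + 3*I ≈ 105.0 + 3.0*I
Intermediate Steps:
d(a, L) = -2*L - 2*a (d(a, L) = (L + a)*(-2) = -2*L - 2*a)
Y(T) = √3*√(-T) (Y(T) = √((-2*T - 2*T) + T) = √(-4*T + T) = √(-3*T) = √3*√(-T))
(Y(3) - 139) + 244 = (√3*√(-1*3) - 139) + 244 = (√3*√(-3) - 139) + 244 = (√3*(I*√3) - 139) + 244 = (3*I - 139) + 244 = (-139 + 3*I) + 244 = 105 + 3*I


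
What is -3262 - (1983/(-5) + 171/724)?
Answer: -10373603/3620 ≈ -2865.6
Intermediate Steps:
-3262 - (1983/(-5) + 171/724) = -3262 - (1983*(-1/5) + 171*(1/724)) = -3262 - (-1983/5 + 171/724) = -3262 - 1*(-1434837/3620) = -3262 + 1434837/3620 = -10373603/3620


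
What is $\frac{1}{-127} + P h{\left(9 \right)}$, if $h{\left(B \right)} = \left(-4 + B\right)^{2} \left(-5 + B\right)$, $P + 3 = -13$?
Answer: $- \frac{203201}{127} \approx -1600.0$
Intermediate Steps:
$P = -16$ ($P = -3 - 13 = -16$)
$\frac{1}{-127} + P h{\left(9 \right)} = \frac{1}{-127} - 16 \left(-4 + 9\right)^{2} \left(-5 + 9\right) = - \frac{1}{127} - 16 \cdot 5^{2} \cdot 4 = - \frac{1}{127} - 16 \cdot 25 \cdot 4 = - \frac{1}{127} - 1600 = - \frac{203201}{127}$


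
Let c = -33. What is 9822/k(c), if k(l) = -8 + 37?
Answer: 9822/29 ≈ 338.69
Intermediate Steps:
k(l) = 29
9822/k(c) = 9822/29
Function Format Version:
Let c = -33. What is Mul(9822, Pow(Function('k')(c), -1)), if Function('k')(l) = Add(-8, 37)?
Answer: Rational(9822, 29) ≈ 338.69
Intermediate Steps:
Function('k')(l) = 29
Mul(9822, Pow(Function('k')(c), -1)) = Mul(9822, Pow(29, -1)) = Mul(9822, Rational(1, 29)) = Rational(9822, 29)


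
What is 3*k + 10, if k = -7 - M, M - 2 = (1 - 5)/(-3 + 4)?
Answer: -5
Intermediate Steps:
M = -2 (M = 2 + (1 - 5)/(-3 + 4) = 2 - 4/1 = 2 - 4*1 = 2 - 4 = -2)
k = -5 (k = -7 - 1*(-2) = -7 + 2 = -5)
3*k + 10 = 3*(-5) + 10 = -15 + 10 = -5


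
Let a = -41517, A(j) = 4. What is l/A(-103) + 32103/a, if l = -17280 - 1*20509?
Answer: -174334925/18452 ≈ -9448.0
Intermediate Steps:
l = -37789 (l = -17280 - 20509 = -37789)
l/A(-103) + 32103/a = -37789/4 + 32103/(-41517) = -37789*¼ + 32103*(-1/41517) = -37789/4 - 3567/4613 = -174334925/18452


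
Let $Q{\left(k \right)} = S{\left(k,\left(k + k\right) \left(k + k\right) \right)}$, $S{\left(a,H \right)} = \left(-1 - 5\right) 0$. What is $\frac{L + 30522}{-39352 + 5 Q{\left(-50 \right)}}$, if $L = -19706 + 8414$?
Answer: $- \frac{9615}{19676} \approx -0.48867$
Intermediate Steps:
$S{\left(a,H \right)} = 0$ ($S{\left(a,H \right)} = \left(-6\right) 0 = 0$)
$Q{\left(k \right)} = 0$
$L = -11292$
$\frac{L + 30522}{-39352 + 5 Q{\left(-50 \right)}} = \frac{-11292 + 30522}{-39352 + 5 \cdot 0} = \frac{19230}{-39352 + 0} = \frac{19230}{-39352} = 19230 \left(- \frac{1}{39352}\right) = - \frac{9615}{19676}$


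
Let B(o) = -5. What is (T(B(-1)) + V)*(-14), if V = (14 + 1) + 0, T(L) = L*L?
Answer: -560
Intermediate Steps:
T(L) = L**2
V = 15 (V = 15 + 0 = 15)
(T(B(-1)) + V)*(-14) = ((-5)**2 + 15)*(-14) = (25 + 15)*(-14) = 40*(-14) = -560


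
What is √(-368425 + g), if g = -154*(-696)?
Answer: I*√261241 ≈ 511.12*I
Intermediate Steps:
g = 107184
√(-368425 + g) = √(-368425 + 107184) = √(-261241) = I*√261241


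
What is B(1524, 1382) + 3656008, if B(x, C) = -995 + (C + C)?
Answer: 3657777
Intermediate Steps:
B(x, C) = -995 + 2*C
B(1524, 1382) + 3656008 = (-995 + 2*1382) + 3656008 = (-995 + 2764) + 3656008 = 1769 + 3656008 = 3657777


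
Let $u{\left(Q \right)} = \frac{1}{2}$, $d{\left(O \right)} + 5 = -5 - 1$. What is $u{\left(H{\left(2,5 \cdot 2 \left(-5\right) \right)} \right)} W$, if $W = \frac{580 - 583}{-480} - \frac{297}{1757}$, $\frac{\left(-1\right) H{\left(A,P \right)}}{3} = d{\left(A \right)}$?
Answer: $- \frac{45763}{562240} \approx -0.081394$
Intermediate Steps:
$d{\left(O \right)} = -11$ ($d{\left(O \right)} = -5 - 6 = -11$)
$H{\left(A,P \right)} = 33$ ($H{\left(A,P \right)} = \left(-3\right) \left(-11\right) = 33$)
$u{\left(Q \right)} = \frac{1}{2}$
$W = - \frac{45763}{281120}$ ($W = \left(580 - 583\right) \left(- \frac{1}{480}\right) - \frac{297}{1757} = \left(-3\right) \left(- \frac{1}{480}\right) - \frac{297}{1757} = \frac{1}{160} - \frac{297}{1757} = - \frac{45763}{281120} \approx -0.16279$)
$u{\left(H{\left(2,5 \cdot 2 \left(-5\right) \right)} \right)} W = \frac{1}{2} \left(- \frac{45763}{281120}\right) = - \frac{45763}{562240}$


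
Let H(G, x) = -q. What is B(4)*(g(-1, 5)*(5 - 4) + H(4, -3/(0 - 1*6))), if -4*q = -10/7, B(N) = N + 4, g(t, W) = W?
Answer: 260/7 ≈ 37.143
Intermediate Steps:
B(N) = 4 + N
q = 5/14 (q = -(-5)/(2*7) = -¼*(-10/7) = 5/14 ≈ 0.35714)
H(G, x) = -5/14 (H(G, x) = -1*5/14 = -5/14)
B(4)*(g(-1, 5)*(5 - 4) + H(4, -3/(0 - 1*6))) = (4 + 4)*(5*(5 - 4) - 5/14) = 8*(5*1 - 5/14) = 8*(5 - 5/14) = 8*(65/14) = 260/7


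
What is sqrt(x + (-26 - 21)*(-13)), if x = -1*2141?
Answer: 3*I*sqrt(170) ≈ 39.115*I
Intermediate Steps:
x = -2141
sqrt(x + (-26 - 21)*(-13)) = sqrt(-2141 + (-26 - 21)*(-13)) = sqrt(-2141 - 47*(-13)) = sqrt(-2141 + 611) = sqrt(-1530) = 3*I*sqrt(170)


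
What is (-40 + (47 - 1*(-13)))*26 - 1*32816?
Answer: -32296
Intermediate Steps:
(-40 + (47 - 1*(-13)))*26 - 1*32816 = (-40 + (47 + 13))*26 - 32816 = (-40 + 60)*26 - 32816 = 20*26 - 32816 = 520 - 32816 = -32296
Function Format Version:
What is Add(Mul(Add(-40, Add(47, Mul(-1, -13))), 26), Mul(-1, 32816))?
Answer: -32296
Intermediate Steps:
Add(Mul(Add(-40, Add(47, Mul(-1, -13))), 26), Mul(-1, 32816)) = Add(Mul(Add(-40, Add(47, 13)), 26), -32816) = Add(Mul(Add(-40, 60), 26), -32816) = Add(Mul(20, 26), -32816) = Add(520, -32816) = -32296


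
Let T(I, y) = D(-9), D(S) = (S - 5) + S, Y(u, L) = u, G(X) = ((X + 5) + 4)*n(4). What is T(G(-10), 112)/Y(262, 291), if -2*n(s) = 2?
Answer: -23/262 ≈ -0.087786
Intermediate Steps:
n(s) = -1 (n(s) = -1/2*2 = -1)
G(X) = -9 - X (G(X) = ((X + 5) + 4)*(-1) = ((5 + X) + 4)*(-1) = (9 + X)*(-1) = -9 - X)
D(S) = -5 + 2*S (D(S) = (-5 + S) + S = -5 + 2*S)
T(I, y) = -23 (T(I, y) = -5 + 2*(-9) = -5 - 18 = -23)
T(G(-10), 112)/Y(262, 291) = -23/262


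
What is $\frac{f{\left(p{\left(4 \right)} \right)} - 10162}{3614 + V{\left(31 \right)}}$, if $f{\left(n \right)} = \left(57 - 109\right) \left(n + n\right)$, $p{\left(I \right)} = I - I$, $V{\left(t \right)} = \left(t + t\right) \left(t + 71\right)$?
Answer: $- \frac{5081}{4969} \approx -1.0225$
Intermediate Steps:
$V{\left(t \right)} = 2 t \left(71 + t\right)$
$p{\left(I \right)} = 0$
$f{\left(n \right)} = - 104 n$ ($f{\left(n \right)} = - 52 \cdot 2 n = - 104 n$)
$\frac{f{\left(p{\left(4 \right)} \right)} - 10162}{3614 + V{\left(31 \right)}} = \frac{\left(-104\right) 0 - 10162}{3614 + 2 \cdot 31 \left(71 + 31\right)} = \frac{0 - 10162}{3614 + 2 \cdot 31 \cdot 102} = - \frac{10162}{3614 + 6324} = - \frac{10162}{9938} = \left(-10162\right) \frac{1}{9938} = - \frac{5081}{4969}$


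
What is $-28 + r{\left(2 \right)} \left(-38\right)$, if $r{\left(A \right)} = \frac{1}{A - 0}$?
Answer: $-47$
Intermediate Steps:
$r{\left(A \right)} = \frac{1}{A}$ ($r{\left(A \right)} = \frac{1}{A + 0} = \frac{1}{A}$)
$-28 + r{\left(2 \right)} \left(-38\right) = -28 + \frac{1}{2} \left(-38\right) = -28 - 19 = -47$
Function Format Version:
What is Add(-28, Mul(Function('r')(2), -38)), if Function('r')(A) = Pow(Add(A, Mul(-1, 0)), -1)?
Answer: -47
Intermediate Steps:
Function('r')(A) = Pow(A, -1) (Function('r')(A) = Pow(Add(A, 0), -1) = Pow(A, -1))
Add(-28, Mul(Function('r')(2), -38)) = Add(-28, Mul(Pow(2, -1), -38)) = Add(-28, Mul(Rational(1, 2), -38)) = Add(-28, -19) = -47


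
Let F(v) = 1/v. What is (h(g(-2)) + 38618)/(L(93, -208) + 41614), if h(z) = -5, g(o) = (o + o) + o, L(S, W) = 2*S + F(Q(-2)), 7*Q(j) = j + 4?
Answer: 25742/27869 ≈ 0.92368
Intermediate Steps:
Q(j) = 4/7 + j/7 (Q(j) = (j + 4)/7 = (4 + j)/7 = 4/7 + j/7)
F(v) = 1/v
L(S, W) = 7/2 + 2*S (L(S, W) = 2*S + 1/(4/7 + (⅐)*(-2)) = 2*S + 1/(4/7 - 2/7) = 2*S + 1/(2/7) = 2*S + 7/2 = 7/2 + 2*S)
g(o) = 3*o (g(o) = 2*o + o = 3*o)
(h(g(-2)) + 38618)/(L(93, -208) + 41614) = (-5 + 38618)/((7/2 + 2*93) + 41614) = 38613/((7/2 + 186) + 41614) = 38613/(379/2 + 41614) = 38613/(83607/2) = 38613*(2/83607) = 25742/27869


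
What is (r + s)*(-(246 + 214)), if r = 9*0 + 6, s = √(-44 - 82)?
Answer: -2760 - 1380*I*√14 ≈ -2760.0 - 5163.5*I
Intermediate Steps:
s = 3*I*√14 (s = √(-126) = 3*I*√14 ≈ 11.225*I)
r = 6 (r = 0 + 6 = 6)
(r + s)*(-(246 + 214)) = (6 + 3*I*√14)*(-(246 + 214)) = (6 + 3*I*√14)*(-1*460) = (6 + 3*I*√14)*(-460) = -2760 - 1380*I*√14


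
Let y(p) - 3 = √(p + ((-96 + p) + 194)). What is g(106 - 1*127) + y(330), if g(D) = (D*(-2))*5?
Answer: 213 + √758 ≈ 240.53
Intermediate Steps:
g(D) = -10*D (g(D) = -2*D*5 = -10*D)
y(p) = 3 + √(98 + 2*p) (y(p) = 3 + √(p + ((-96 + p) + 194)) = 3 + √(p + (98 + p)) = 3 + √(98 + 2*p))
g(106 - 1*127) + y(330) = -10*(106 - 1*127) + (3 + √(98 + 2*330)) = -10*(106 - 127) + (3 + √(98 + 660)) = -10*(-21) + (3 + √758) = 210 + (3 + √758) = 213 + √758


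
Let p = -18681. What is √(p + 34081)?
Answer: 10*√154 ≈ 124.10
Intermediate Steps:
√(p + 34081) = √(-18681 + 34081) = √15400 = 10*√154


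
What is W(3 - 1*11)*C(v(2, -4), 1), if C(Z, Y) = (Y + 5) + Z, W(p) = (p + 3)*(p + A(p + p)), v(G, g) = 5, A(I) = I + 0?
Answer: 1320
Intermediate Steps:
A(I) = I
W(p) = 3*p*(3 + p) (W(p) = (p + 3)*(p + (p + p)) = (3 + p)*(p + 2*p) = (3 + p)*(3*p) = 3*p*(3 + p))
C(Z, Y) = 5 + Y + Z (C(Z, Y) = (5 + Y) + Z = 5 + Y + Z)
W(3 - 1*11)*C(v(2, -4), 1) = (3*(3 - 1*11)*(3 + (3 - 1*11)))*(5 + 1 + 5) = (3*(3 - 11)*(3 + (3 - 11)))*11 = (3*(-8)*(3 - 8))*11 = (3*(-8)*(-5))*11 = 120*11 = 1320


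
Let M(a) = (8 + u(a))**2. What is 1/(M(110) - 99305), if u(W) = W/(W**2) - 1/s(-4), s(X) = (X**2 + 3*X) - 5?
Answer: -12100/1200608419 ≈ -1.0078e-5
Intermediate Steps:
s(X) = -5 + X**2 + 3*X
u(W) = 1 + 1/W (u(W) = W/(W**2) - 1/(-5 + (-4)**2 + 3*(-4)) = W/W**2 - 1/(-5 + 16 - 12) = 1/W - 1/(-1) = 1/W - 1*(-1) = 1/W + 1 = 1 + 1/W)
M(a) = (8 + (1 + a)/a)**2
1/(M(110) - 99305) = 1/((1 + 9*110)**2/110**2 - 99305) = 1/((1 + 990)**2/12100 - 99305) = 1/((1/12100)*991**2 - 99305) = 1/((1/12100)*982081 - 99305) = 1/(982081/12100 - 99305) = 1/(-1200608419/12100) = -12100/1200608419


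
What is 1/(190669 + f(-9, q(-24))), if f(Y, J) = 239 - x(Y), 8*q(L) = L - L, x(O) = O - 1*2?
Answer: 1/190919 ≈ 5.2378e-6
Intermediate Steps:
x(O) = -2 + O (x(O) = O - 2 = -2 + O)
q(L) = 0 (q(L) = (L - L)/8 = (1/8)*0 = 0)
f(Y, J) = 241 - Y (f(Y, J) = 239 - (-2 + Y) = 239 + (2 - Y) = 241 - Y)
1/(190669 + f(-9, q(-24))) = 1/(190669 + (241 - 1*(-9))) = 1/(190669 + (241 + 9)) = 1/(190669 + 250) = 1/190919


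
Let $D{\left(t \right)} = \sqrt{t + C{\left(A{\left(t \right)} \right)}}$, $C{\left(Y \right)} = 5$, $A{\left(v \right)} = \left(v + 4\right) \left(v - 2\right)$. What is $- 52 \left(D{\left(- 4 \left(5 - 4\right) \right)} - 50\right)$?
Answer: $2548$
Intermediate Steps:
$A{\left(v \right)} = \left(-2 + v\right) \left(4 + v\right)$ ($A{\left(v \right)} = \left(4 + v\right) \left(-2 + v\right) = \left(-2 + v\right) \left(4 + v\right)$)
$D{\left(t \right)} = \sqrt{5 + t}$ ($D{\left(t \right)} = \sqrt{t + 5} = \sqrt{5 + t}$)
$- 52 \left(D{\left(- 4 \left(5 - 4\right) \right)} - 50\right) = - 52 \left(\sqrt{5 - 4 \left(5 - 4\right)} - 50\right) = - 52 \left(\sqrt{5 - 4} - 50\right) = - 52 \left(\sqrt{1} - 50\right) = - 52 \left(1 - 50\right) = \left(-52\right) \left(-49\right) = 2548$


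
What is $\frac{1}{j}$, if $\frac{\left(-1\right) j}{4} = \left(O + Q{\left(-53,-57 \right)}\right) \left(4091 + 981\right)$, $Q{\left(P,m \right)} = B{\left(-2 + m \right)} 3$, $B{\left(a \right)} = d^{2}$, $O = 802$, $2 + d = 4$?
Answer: $- \frac{1}{16514432} \approx -6.0553 \cdot 10^{-8}$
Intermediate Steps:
$d = 2$ ($d = -2 + 4 = 2$)
$B{\left(a \right)} = 4$ ($B{\left(a \right)} = 2^{2} = 4$)
$Q{\left(P,m \right)} = 12$ ($Q{\left(P,m \right)} = 4 \cdot 3 = 12$)
$j = -16514432$ ($j = - 4 \left(802 + 12\right) \left(4091 + 981\right) = - 4 \cdot 814 \cdot 5072 = \left(-4\right) 4128608 = -16514432$)
$\frac{1}{j} = \frac{1}{-16514432} = - \frac{1}{16514432}$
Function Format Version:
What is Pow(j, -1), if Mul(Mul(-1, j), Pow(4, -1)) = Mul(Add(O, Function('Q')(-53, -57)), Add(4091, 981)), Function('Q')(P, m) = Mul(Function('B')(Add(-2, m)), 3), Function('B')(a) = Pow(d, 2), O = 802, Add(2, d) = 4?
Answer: Rational(-1, 16514432) ≈ -6.0553e-8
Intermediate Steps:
d = 2 (d = Add(-2, 4) = 2)
Function('B')(a) = 4 (Function('B')(a) = Pow(2, 2) = 4)
Function('Q')(P, m) = 12 (Function('Q')(P, m) = Mul(4, 3) = 12)
j = -16514432 (j = Mul(-4, Mul(Add(802, 12), Add(4091, 981))) = Mul(-4, Mul(814, 5072)) = Mul(-4, 4128608) = -16514432)
Pow(j, -1) = Pow(-16514432, -1) = Rational(-1, 16514432)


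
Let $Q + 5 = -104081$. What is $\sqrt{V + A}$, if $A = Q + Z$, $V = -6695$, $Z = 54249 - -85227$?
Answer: $\sqrt{28695} \approx 169.4$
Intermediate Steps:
$Q = -104086$ ($Q = -5 - 104081 = -104086$)
$Z = 139476$ ($Z = 54249 + 85227 = 139476$)
$A = 35390$ ($A = -104086 + 139476 = 35390$)
$\sqrt{V + A} = \sqrt{-6695 + 35390} = \sqrt{28695}$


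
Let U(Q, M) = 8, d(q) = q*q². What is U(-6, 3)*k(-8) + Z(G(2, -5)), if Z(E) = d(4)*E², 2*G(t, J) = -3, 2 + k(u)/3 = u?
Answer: -96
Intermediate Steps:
k(u) = -6 + 3*u
d(q) = q³
G(t, J) = -3/2 (G(t, J) = (½)*(-3) = -3/2)
Z(E) = 64*E² (Z(E) = 4³*E² = 64*E²)
U(-6, 3)*k(-8) + Z(G(2, -5)) = 8*(-6 + 3*(-8)) + 64*(-3/2)² = 8*(-6 - 24) + 64*(9/4) = 8*(-30) + 144 = -240 + 144 = -96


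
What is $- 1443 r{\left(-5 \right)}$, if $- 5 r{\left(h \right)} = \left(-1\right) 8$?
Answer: $- \frac{11544}{5} \approx -2308.8$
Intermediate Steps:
$r{\left(h \right)} = \frac{8}{5}$ ($r{\left(h \right)} = - \frac{\left(-1\right) 8}{5} = \left(- \frac{1}{5}\right) \left(-8\right) = \frac{8}{5}$)
$- 1443 r{\left(-5 \right)} = \left(-1443\right) \frac{8}{5} = - \frac{11544}{5}$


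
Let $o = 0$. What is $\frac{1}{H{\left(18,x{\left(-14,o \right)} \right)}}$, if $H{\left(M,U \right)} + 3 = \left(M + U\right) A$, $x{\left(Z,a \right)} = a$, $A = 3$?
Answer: $\frac{1}{51} \approx 0.019608$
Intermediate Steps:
$H{\left(M,U \right)} = -3 + 3 M + 3 U$ ($H{\left(M,U \right)} = -3 + \left(M + U\right) 3 = -3 + \left(3 M + 3 U\right) = -3 + 3 M + 3 U$)
$\frac{1}{H{\left(18,x{\left(-14,o \right)} \right)}} = \frac{1}{-3 + 3 \cdot 18 + 3 \cdot 0} = \frac{1}{-3 + 54 + 0} = \frac{1}{51}$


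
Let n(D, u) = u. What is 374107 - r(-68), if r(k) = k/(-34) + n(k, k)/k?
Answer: 374104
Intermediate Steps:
r(k) = 1 - k/34 (r(k) = k/(-34) + k/k = k*(-1/34) + 1 = -k/34 + 1 = 1 - k/34)
374107 - r(-68) = 374107 - (1 - 1/34*(-68)) = 374107 - (1 + 2) = 374107 - 1*3 = 374107 - 3 = 374104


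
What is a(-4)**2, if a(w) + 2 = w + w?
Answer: 100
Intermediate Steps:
a(w) = -2 + 2*w (a(w) = -2 + (w + w) = -2 + 2*w)
a(-4)**2 = (-2 + 2*(-4))**2 = (-2 - 8)**2 = (-10)**2 = 100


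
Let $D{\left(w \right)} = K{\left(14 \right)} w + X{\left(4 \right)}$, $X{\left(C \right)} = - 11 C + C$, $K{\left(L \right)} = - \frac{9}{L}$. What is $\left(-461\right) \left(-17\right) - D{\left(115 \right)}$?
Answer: $\frac{111313}{14} \approx 7950.9$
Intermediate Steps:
$X{\left(C \right)} = - 10 C$
$D{\left(w \right)} = -40 - \frac{9 w}{14}$ ($D{\left(w \right)} = - \frac{9}{14} w - 40 = \left(-9\right) \frac{1}{14} w - 40 = - \frac{9 w}{14} - 40 = -40 - \frac{9 w}{14}$)
$\left(-461\right) \left(-17\right) - D{\left(115 \right)} = \left(-461\right) \left(-17\right) - \left(-40 - \frac{1035}{14}\right) = 7837 - \left(-40 - \frac{1035}{14}\right) = 7837 - - \frac{1595}{14} = 7837 + \frac{1595}{14} = \frac{111313}{14}$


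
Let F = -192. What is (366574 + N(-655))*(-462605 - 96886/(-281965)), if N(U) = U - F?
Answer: -47754904483409229/281965 ≈ -1.6936e+11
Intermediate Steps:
N(U) = 192 + U (N(U) = U - 1*(-192) = U + 192 = 192 + U)
(366574 + N(-655))*(-462605 - 96886/(-281965)) = (366574 + (192 - 655))*(-462605 - 96886/(-281965)) = (366574 - 463)*(-462605 - 96886*(-1/281965)) = 366111*(-462605 + 96886/281965) = 366111*(-130438321939/281965) = -47754904483409229/281965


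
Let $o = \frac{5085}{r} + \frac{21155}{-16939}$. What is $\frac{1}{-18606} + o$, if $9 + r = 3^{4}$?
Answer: $\frac{87460179629}{1260668136} \approx 69.376$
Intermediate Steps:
$r = 72$ ($r = -9 + 3^{4} = -9 + 81 = 72$)
$o = \frac{9401295}{135512}$ ($o = \frac{5085}{72} + \frac{21155}{-16939} = 5085 \cdot \frac{1}{72} + 21155 \left(- \frac{1}{16939}\right) = \frac{565}{8} - \frac{21155}{16939} = \frac{9401295}{135512} \approx 69.376$)
$\frac{1}{-18606} + o = \frac{1}{-18606} + \frac{9401295}{135512} = - \frac{1}{18606} + \frac{9401295}{135512} = \frac{87460179629}{1260668136}$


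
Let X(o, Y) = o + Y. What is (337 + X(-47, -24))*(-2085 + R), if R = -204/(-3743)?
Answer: -109255314/197 ≈ -5.5460e+5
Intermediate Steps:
R = 204/3743 (R = -204*(-1/3743) = 204/3743 ≈ 0.054502)
X(o, Y) = Y + o
(337 + X(-47, -24))*(-2085 + R) = (337 + (-24 - 47))*(-2085 + 204/3743) = (337 - 71)*(-7803951/3743) = 266*(-7803951/3743) = -109255314/197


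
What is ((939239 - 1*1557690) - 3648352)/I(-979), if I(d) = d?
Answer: 4266803/979 ≈ 4358.3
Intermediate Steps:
((939239 - 1*1557690) - 3648352)/I(-979) = ((939239 - 1*1557690) - 3648352)/(-979) = ((939239 - 1557690) - 3648352)*(-1/979) = (-618451 - 3648352)*(-1/979) = -4266803*(-1/979) = 4266803/979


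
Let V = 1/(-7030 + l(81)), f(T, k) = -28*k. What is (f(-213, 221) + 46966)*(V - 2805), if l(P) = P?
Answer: -794842573988/6949 ≈ -1.1438e+8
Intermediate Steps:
V = -1/6949 (V = 1/(-7030 + 81) = 1/(-6949) = -1/6949 ≈ -0.00014391)
(f(-213, 221) + 46966)*(V - 2805) = (-28*221 + 46966)*(-1/6949 - 2805) = (-6188 + 46966)*(-19491946/6949) = 40778*(-19491946/6949) = -794842573988/6949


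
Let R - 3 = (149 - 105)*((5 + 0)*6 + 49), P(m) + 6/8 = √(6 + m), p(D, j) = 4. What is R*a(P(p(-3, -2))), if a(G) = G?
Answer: -10437/4 + 3479*√10 ≈ 8392.3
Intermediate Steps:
P(m) = -¾ + √(6 + m)
R = 3479 (R = 3 + (149 - 105)*((5 + 0)*6 + 49) = 3 + 44*(5*6 + 49) = 3 + 44*(30 + 49) = 3 + 44*79 = 3 + 3476 = 3479)
R*a(P(p(-3, -2))) = 3479*(-¾ + √(6 + 4)) = 3479*(-¾ + √10) = -10437/4 + 3479*√10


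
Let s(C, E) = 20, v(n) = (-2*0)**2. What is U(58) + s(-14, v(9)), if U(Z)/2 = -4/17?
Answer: 332/17 ≈ 19.529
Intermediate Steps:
U(Z) = -8/17 (U(Z) = 2*(-4/17) = -8/17)
v(n) = 0 (v(n) = 0**2 = 0)
U(58) + s(-14, v(9)) = -8/17 + 20 = 332/17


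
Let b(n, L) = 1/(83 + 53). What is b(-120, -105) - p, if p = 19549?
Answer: -2658663/136 ≈ -19549.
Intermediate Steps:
b(n, L) = 1/136
b(-120, -105) - p = 1/136 - 1*19549 = 1/136 - 19549 = -2658663/136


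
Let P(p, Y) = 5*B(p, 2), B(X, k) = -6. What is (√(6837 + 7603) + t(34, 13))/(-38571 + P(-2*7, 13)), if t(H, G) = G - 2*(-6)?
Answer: -25/38601 - 38*√10/38601 ≈ -0.0037607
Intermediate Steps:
P(p, Y) = -30 (P(p, Y) = 5*(-6) = -30)
t(H, G) = 12 + G (t(H, G) = G + 12 = 12 + G)
(√(6837 + 7603) + t(34, 13))/(-38571 + P(-2*7, 13)) = (√(6837 + 7603) + (12 + 13))/(-38571 - 30) = (√14440 + 25)/(-38601) = (38*√10 + 25)*(-1/38601) = (25 + 38*√10)*(-1/38601) = -25/38601 - 38*√10/38601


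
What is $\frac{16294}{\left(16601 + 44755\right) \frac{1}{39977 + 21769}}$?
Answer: $\frac{83840777}{5113} \approx 16398.0$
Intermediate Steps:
$\frac{16294}{\left(16601 + 44755\right) \frac{1}{39977 + 21769}} = \frac{16294}{61356 \cdot \frac{1}{61746}} = \frac{16294}{\frac{10226}{10291}} = 16294 \cdot \frac{10291}{10226} = \frac{83840777}{5113}$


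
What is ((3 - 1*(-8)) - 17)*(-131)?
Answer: 786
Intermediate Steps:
((3 - 1*(-8)) - 17)*(-131) = ((3 + 8) - 17)*(-131) = (11 - 17)*(-131) = -6*(-131) = 786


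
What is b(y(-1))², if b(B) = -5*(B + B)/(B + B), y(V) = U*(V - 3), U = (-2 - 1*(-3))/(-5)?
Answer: 25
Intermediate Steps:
U = -⅕ (U = (-2 + 3)*(-⅕) = 1*(-⅕) = -⅕ ≈ -0.20000)
y(V) = ⅗ - V/5 (y(V) = -(V - 3)/5 = -(-3 + V)/5 = ⅗ - V/5)
b(B) = -5 (b(B) = -5*2*B/(2*B) = -5*2*B*1/(2*B) = -5*1 = -5)
b(y(-1))² = (-5)² = 25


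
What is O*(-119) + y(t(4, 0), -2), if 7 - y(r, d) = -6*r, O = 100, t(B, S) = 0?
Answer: -11893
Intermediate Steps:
y(r, d) = 7 + 6*r (y(r, d) = 7 - (-6)*r = 7 + 6*r)
O*(-119) + y(t(4, 0), -2) = 100*(-119) + (7 + 6*0) = -11900 + (7 + 0) = -11900 + 7 = -11893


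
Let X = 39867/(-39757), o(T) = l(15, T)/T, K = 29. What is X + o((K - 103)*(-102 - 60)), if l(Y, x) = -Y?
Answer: -159507317/158868972 ≈ -1.0040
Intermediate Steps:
o(T) = -15/T (o(T) = (-1*15)/T = -15/T)
X = -39867/39757 (X = 39867*(-1/39757) = -39867/39757 ≈ -1.0028)
X + o((K - 103)*(-102 - 60)) = -39867/39757 - 15*1/((-102 - 60)*(29 - 103)) = -39867/39757 - 15/((-74*(-162))) = -39867/39757 - 15/11988 = -39867/39757 - 15*1/11988 = -39867/39757 - 5/3996 = -159507317/158868972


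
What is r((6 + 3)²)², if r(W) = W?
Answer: 6561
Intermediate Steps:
r((6 + 3)²)² = ((6 + 3)²)² = (9²)² = 81² = 6561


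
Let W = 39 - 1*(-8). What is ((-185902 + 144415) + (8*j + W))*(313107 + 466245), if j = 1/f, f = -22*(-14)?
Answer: -355259593008/11 ≈ -3.2296e+10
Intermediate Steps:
f = 308
W = 47 (W = 39 + 8 = 47)
j = 1/308 ≈ 0.0032468
((-185902 + 144415) + (8*j + W))*(313107 + 466245) = ((-185902 + 144415) + (8*(1/308) + 47))*(313107 + 466245) = (-41487 + (2/77 + 47))*779352 = (-41487 + 3621/77)*779352 = -3190878/77*779352 = -355259593008/11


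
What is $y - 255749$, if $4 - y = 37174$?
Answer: $-292919$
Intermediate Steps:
$y = -37170$ ($y = 4 - 37174 = -37170$)
$y - 255749 = -37170 - 255749 = -292919$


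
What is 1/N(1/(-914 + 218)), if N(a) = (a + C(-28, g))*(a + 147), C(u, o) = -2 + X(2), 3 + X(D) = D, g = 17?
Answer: -484416/213727679 ≈ -0.0022665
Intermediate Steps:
X(D) = -3 + D
C(u, o) = -3 (C(u, o) = -2 + (-3 + 2) = -2 - 1 = -3)
N(a) = (-3 + a)*(147 + a) (N(a) = (a - 3)*(a + 147) = (-3 + a)*(147 + a))
1/N(1/(-914 + 218)) = 1/(-441 + (1/(-914 + 218))**2 + 144/(-914 + 218)) = 1/(-441 + (1/(-696))**2 + 144/(-696)) = 1/(-441 + (-1/696)**2 + 144*(-1/696)) = 1/(-441 + 1/484416 - 6/29) = 1/(-213727679/484416) = -484416/213727679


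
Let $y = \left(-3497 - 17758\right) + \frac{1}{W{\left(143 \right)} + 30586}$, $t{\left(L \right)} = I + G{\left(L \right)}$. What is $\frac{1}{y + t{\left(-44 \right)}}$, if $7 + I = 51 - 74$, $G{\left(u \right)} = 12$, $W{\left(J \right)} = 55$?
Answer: $- \frac{30641}{651825992} \approx -4.7008 \cdot 10^{-5}$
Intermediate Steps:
$I = -30$ ($I = -7 + \left(51 - 74\right) = -7 - 23 = -30$)
$t{\left(L \right)} = -18$ ($t{\left(L \right)} = -30 + 12 = -18$)
$y = - \frac{651274454}{30641}$ ($y = \left(-3497 - 17758\right) + \frac{1}{55 + 30586} = \left(-3497 - 17758\right) + \frac{1}{30641} = -21255 + \frac{1}{30641} = - \frac{651274454}{30641} \approx -21255.0$)
$\frac{1}{y + t{\left(-44 \right)}} = \frac{1}{- \frac{651274454}{30641} - 18} = \frac{1}{- \frac{651825992}{30641}} = - \frac{30641}{651825992}$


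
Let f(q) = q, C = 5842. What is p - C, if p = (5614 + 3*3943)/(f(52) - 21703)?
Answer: -126502585/21651 ≈ -5842.8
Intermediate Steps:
p = -17443/21651 (p = (5614 + 3*3943)/(52 - 21703) = (5614 + 11829)/(-21651) = 17443*(-1/21651) = -17443/21651 ≈ -0.80564)
p - C = -17443/21651 - 1*5842 = -17443/21651 - 5842 = -126502585/21651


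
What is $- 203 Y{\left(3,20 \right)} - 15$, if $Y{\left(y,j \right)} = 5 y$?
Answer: $-3060$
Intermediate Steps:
$- 203 Y{\left(3,20 \right)} - 15 = - 203 \cdot 5 \cdot 3 - 15 = \left(-203\right) 15 - 15 = -3045 - 15 = -3060$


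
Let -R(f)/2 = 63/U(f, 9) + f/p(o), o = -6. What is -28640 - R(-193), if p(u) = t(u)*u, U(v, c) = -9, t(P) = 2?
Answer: -171731/6 ≈ -28622.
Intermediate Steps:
p(u) = 2*u
R(f) = 14 + f/6 (R(f) = -2*(63/(-9) + f/((2*(-6)))) = -2*(63*(-⅑) + f/(-12)) = -2*(-7 + f*(-1/12)) = -2*(-7 - f/12) = 14 + f/6)
-28640 - R(-193) = -28640 - (14 + (⅙)*(-193)) = -28640 - (14 - 193/6) = -28640 - 1*(-109/6) = -28640 + 109/6 = -171731/6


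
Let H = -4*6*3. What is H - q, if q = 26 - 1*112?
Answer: 14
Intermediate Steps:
q = -86 (q = 26 - 112 = -86)
H = -72 (H = -24*3 = -72)
H - q = -72 - 1*(-86) = -72 + 86 = 14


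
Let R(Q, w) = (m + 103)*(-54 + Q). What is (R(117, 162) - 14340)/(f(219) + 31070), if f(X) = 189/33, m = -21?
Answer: -100914/341833 ≈ -0.29521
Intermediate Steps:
R(Q, w) = -4428 + 82*Q (R(Q, w) = (-21 + 103)*(-54 + Q) = 82*(-54 + Q) = -4428 + 82*Q)
f(X) = 63/11 (f(X) = 189*(1/33) = 63/11)
(R(117, 162) - 14340)/(f(219) + 31070) = ((-4428 + 82*117) - 14340)/(63/11 + 31070) = ((-4428 + 9594) - 14340)/(341833/11) = (5166 - 14340)*(11/341833) = -9174*11/341833 = -100914/341833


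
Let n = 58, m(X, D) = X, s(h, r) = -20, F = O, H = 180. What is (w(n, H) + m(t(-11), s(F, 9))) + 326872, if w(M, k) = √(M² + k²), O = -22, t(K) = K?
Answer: 326861 + 2*√8941 ≈ 3.2705e+5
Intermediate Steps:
F = -22
(w(n, H) + m(t(-11), s(F, 9))) + 326872 = (√(58² + 180²) - 11) + 326872 = (√(3364 + 32400) - 11) + 326872 = (√35764 - 11) + 326872 = (2*√8941 - 11) + 326872 = (-11 + 2*√8941) + 326872 = 326861 + 2*√8941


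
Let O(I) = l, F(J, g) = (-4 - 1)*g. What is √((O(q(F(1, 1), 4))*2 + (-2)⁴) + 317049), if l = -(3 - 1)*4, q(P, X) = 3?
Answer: √317049 ≈ 563.07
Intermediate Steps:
F(J, g) = -5*g
l = -8 (l = -2*4 = -1*8 = -8)
O(I) = -8
√((O(q(F(1, 1), 4))*2 + (-2)⁴) + 317049) = √((-8*2 + (-2)⁴) + 317049) = √((-16 + 16) + 317049) = √(0 + 317049) = √317049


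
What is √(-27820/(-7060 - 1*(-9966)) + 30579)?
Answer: √64538448781/1453 ≈ 174.84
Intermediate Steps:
√(-27820/(-7060 - 1*(-9966)) + 30579) = √(-27820/(-7060 + 9966) + 30579) = √(-27820/2906 + 30579) = √(-27820*1/2906 + 30579) = √(-13910/1453 + 30579) = √(44417377/1453) = √64538448781/1453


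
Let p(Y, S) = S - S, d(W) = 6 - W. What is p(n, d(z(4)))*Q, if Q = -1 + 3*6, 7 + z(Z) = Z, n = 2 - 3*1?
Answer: 0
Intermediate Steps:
n = -1 (n = 2 - 3 = -1)
z(Z) = -7 + Z
p(Y, S) = 0
Q = 17 (Q = -1 + 18 = 17)
p(n, d(z(4)))*Q = 0*17 = 0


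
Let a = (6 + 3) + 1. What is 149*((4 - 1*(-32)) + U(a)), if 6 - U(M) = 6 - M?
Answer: 6854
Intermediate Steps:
a = 10 (a = 9 + 1 = 10)
U(M) = M (U(M) = 6 - (6 - M) = 6 + (-6 + M) = M)
149*((4 - 1*(-32)) + U(a)) = 149*((4 - 1*(-32)) + 10) = 149*((4 + 32) + 10) = 149*(36 + 10) = 149*46 = 6854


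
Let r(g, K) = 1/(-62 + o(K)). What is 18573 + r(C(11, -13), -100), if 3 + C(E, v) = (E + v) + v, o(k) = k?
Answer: 3008825/162 ≈ 18573.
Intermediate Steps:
C(E, v) = -3 + E + 2*v (C(E, v) = -3 + ((E + v) + v) = -3 + (E + 2*v) = -3 + E + 2*v)
r(g, K) = 1/(-62 + K)
18573 + r(C(11, -13), -100) = 18573 + 1/(-62 - 100) = 18573 + 1/(-162) = 18573 - 1/162 = 3008825/162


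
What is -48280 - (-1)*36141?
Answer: -12139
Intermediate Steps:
-48280 - (-1)*36141 = -48280 - 1*(-36141) = -48280 + 36141 = -12139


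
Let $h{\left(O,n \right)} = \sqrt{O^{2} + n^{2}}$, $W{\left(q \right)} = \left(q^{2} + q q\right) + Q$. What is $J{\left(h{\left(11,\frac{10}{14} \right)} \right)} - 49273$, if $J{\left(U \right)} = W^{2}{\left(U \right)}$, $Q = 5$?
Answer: $\frac{29390936}{2401} \approx 12241.0$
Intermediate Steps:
$W{\left(q \right)} = 5 + 2 q^{2}$ ($W{\left(q \right)} = \left(q^{2} + q q\right) + 5 = \left(q^{2} + q^{2}\right) + 5 = 2 q^{2} + 5 = 5 + 2 q^{2}$)
$J{\left(U \right)} = \left(5 + 2 U^{2}\right)^{2}$
$J{\left(h{\left(11,\frac{10}{14} \right)} \right)} - 49273 = \left(5 + 2 \left(\sqrt{11^{2} + \left(\frac{10}{14}\right)^{2}}\right)^{2}\right)^{2} - 49273 = \left(5 + 2 \left(\sqrt{121 + \left(10 \cdot \frac{1}{14}\right)^{2}}\right)^{2}\right)^{2} - 49273 = \left(5 + 2 \left(\sqrt{121 + \left(\frac{5}{7}\right)^{2}}\right)^{2}\right)^{2} - 49273 = \left(5 + 2 \left(\sqrt{121 + \frac{25}{49}}\right)^{2}\right)^{2} - 49273 = \left(5 + 2 \left(\sqrt{\frac{5954}{49}}\right)^{2}\right)^{2} - 49273 = \left(5 + 2 \left(\frac{\sqrt{5954}}{7}\right)^{2}\right)^{2} - 49273 = \left(5 + 2 \cdot \frac{5954}{49}\right)^{2} - 49273 = \left(5 + \frac{11908}{49}\right)^{2} - 49273 = \left(\frac{12153}{49}\right)^{2} - 49273 = \frac{147695409}{2401} - 49273 = \frac{29390936}{2401}$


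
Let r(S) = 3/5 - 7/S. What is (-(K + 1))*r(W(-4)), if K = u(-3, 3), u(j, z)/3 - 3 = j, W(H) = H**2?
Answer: -13/80 ≈ -0.16250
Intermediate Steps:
u(j, z) = 9 + 3*j
K = 0 (K = 9 + 3*(-3) = 9 - 9 = 0)
r(S) = 3/5 - 7/S (r(S) = 3*(1/5) - 7/S = 3/5 - 7/S)
(-(K + 1))*r(W(-4)) = (-(0 + 1))*(3/5 - 7/((-4)**2)) = (-1*1)*(3/5 - 7/16) = -(3/5 - 7*1/16) = -(3/5 - 7/16) = -1*13/80 = -13/80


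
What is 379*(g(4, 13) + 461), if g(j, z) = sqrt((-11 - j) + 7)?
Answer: 174719 + 758*I*sqrt(2) ≈ 1.7472e+5 + 1072.0*I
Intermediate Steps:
g(j, z) = sqrt(-4 - j)
379*(g(4, 13) + 461) = 379*(sqrt(-4 - 1*4) + 461) = 379*(sqrt(-4 - 4) + 461) = 379*(sqrt(-8) + 461) = 379*(2*I*sqrt(2) + 461) = 379*(461 + 2*I*sqrt(2)) = 174719 + 758*I*sqrt(2)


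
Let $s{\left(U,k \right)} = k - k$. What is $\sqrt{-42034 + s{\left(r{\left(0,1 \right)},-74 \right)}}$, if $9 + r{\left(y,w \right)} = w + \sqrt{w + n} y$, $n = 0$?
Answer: $i \sqrt{42034} \approx 205.02 i$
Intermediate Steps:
$r{\left(y,w \right)} = -9 + w + y \sqrt{w}$ ($r{\left(y,w \right)} = -9 + \left(w + \sqrt{w + 0} y\right) = -9 + \left(w + \sqrt{w} y\right) = -9 + \left(w + y \sqrt{w}\right) = -9 + w + y \sqrt{w}$)
$s{\left(U,k \right)} = 0$
$\sqrt{-42034 + s{\left(r{\left(0,1 \right)},-74 \right)}} = \sqrt{-42034 + 0} = \sqrt{-42034} = i \sqrt{42034}$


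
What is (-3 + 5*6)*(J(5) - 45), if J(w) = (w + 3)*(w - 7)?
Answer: -1647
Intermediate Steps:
J(w) = (-7 + w)*(3 + w) (J(w) = (3 + w)*(-7 + w) = (-7 + w)*(3 + w))
(-3 + 5*6)*(J(5) - 45) = (-3 + 5*6)*((-21 + 5**2 - 4*5) - 45) = (-3 + 30)*((-21 + 25 - 20) - 45) = 27*(-16 - 45) = 27*(-61) = -1647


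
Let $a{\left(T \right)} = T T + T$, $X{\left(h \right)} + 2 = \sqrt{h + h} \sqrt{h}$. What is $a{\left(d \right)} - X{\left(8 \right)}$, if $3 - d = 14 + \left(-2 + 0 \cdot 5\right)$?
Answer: $74 - 8 \sqrt{2} \approx 62.686$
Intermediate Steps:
$X{\left(h \right)} = -2 + h \sqrt{2}$ ($X{\left(h \right)} = -2 + \sqrt{h + h} \sqrt{h} = -2 + \sqrt{2 h} \sqrt{h} = -2 + \sqrt{2} \sqrt{h} \sqrt{h} = -2 + h \sqrt{2}$)
$d = -9$ ($d = 3 - \left(14 + \left(-2 + 0 \cdot 5\right)\right) = 3 - \left(14 + \left(-2 + 0\right)\right) = 3 - \left(14 - 2\right) = 3 - 12 = -9$)
$a{\left(T \right)} = T + T^{2}$ ($a{\left(T \right)} = T^{2} + T = T + T^{2}$)
$a{\left(d \right)} - X{\left(8 \right)} = - 9 \left(1 - 9\right) - \left(-2 + 8 \sqrt{2}\right) = \left(-9\right) \left(-8\right) + \left(2 - 8 \sqrt{2}\right) = 72 + \left(2 - 8 \sqrt{2}\right) = 74 - 8 \sqrt{2}$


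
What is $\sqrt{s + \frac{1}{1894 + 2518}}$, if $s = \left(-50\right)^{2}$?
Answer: $\frac{\sqrt{12166091103}}{2206} \approx 50.0$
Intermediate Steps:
$s = 2500$
$\sqrt{s + \frac{1}{1894 + 2518}} = \sqrt{2500 + \frac{1}{1894 + 2518}} = \sqrt{2500 + \frac{1}{4412}} = \sqrt{\frac{11030001}{4412}} = \frac{\sqrt{12166091103}}{2206}$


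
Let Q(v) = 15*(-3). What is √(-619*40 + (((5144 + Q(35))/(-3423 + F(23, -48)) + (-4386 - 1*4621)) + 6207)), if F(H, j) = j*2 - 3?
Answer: I*√341885537718/3522 ≈ 166.02*I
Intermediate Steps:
Q(v) = -45
F(H, j) = -3 + 2*j (F(H, j) = 2*j - 3 = -3 + 2*j)
√(-619*40 + (((5144 + Q(35))/(-3423 + F(23, -48)) + (-4386 - 1*4621)) + 6207)) = √(-619*40 + (((5144 - 45)/(-3423 + (-3 + 2*(-48))) + (-4386 - 1*4621)) + 6207)) = √(-24760 + ((5099/(-3423 + (-3 - 96)) + (-4386 - 4621)) + 6207)) = √(-24760 + ((5099/(-3423 - 99) - 9007) + 6207)) = √(-24760 + ((5099/(-3522) - 9007) + 6207)) = √(-24760 + ((5099*(-1/3522) - 9007) + 6207)) = √(-24760 + ((-5099/3522 - 9007) + 6207)) = √(-24760 + (-31727753/3522 + 6207)) = √(-24760 - 9866699/3522) = √(-97071419/3522) = I*√341885537718/3522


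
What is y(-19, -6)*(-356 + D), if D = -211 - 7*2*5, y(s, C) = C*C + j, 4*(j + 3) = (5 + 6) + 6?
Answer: -94913/4 ≈ -23728.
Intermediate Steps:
j = 5/4 (j = -3 + ((5 + 6) + 6)/4 = -3 + (11 + 6)/4 = -3 + (¼)*17 = -3 + 17/4 = 5/4 ≈ 1.2500)
y(s, C) = 5/4 + C² (y(s, C) = C*C + 5/4 = C² + 5/4 = 5/4 + C²)
D = -281 (D = -211 - 14*5 = -211 - 1*70 = -211 - 70 = -281)
y(-19, -6)*(-356 + D) = (5/4 + (-6)²)*(-356 - 281) = (5/4 + 36)*(-637) = (149/4)*(-637) = -94913/4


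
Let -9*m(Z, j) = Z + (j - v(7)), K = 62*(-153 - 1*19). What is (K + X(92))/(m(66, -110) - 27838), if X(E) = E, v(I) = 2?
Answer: 23787/62624 ≈ 0.37984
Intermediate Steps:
K = -10664 (K = 62*(-153 - 19) = 62*(-172) = -10664)
m(Z, j) = 2/9 - Z/9 - j/9 (m(Z, j) = -(Z + (j - 1*2))/9 = -(Z + (j - 2))/9 = -(Z + (-2 + j))/9 = -(-2 + Z + j)/9 = 2/9 - Z/9 - j/9)
(K + X(92))/(m(66, -110) - 27838) = (-10664 + 92)/((2/9 - ⅑*66 - ⅑*(-110)) - 27838) = -10572/((2/9 - 22/3 + 110/9) - 27838) = -10572/(46/9 - 27838) = -10572/(-250496/9) = -10572*(-9/250496) = 23787/62624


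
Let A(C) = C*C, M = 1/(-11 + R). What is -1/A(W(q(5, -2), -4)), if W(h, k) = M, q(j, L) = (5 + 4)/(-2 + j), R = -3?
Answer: -196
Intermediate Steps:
q(j, L) = 9/(-2 + j)
M = -1/14 (M = 1/(-11 - 3) = 1/(-14) = -1/14 ≈ -0.071429)
W(h, k) = -1/14
A(C) = C**2
-1/A(W(q(5, -2), -4)) = -1/((-1/14)**2) = -1/1/196 = -1*196 = -196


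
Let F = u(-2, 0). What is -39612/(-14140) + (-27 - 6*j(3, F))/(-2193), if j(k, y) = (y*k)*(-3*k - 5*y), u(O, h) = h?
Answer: 7270908/2584085 ≈ 2.8137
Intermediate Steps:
F = 0
j(k, y) = k*y*(-5*y - 3*k) (j(k, y) = (k*y)*(-5*y - 3*k) = k*y*(-5*y - 3*k))
-39612/(-14140) + (-27 - 6*j(3, F))/(-2193) = -39612/(-14140) + (-27 - (-6)*3*0*(3*3 + 5*0))/(-2193) = -39612*(-1/14140) + (-27 - (-6)*3*0*(9 + 0))*(-1/2193) = 9903/3535 + (-27 - (-6)*3*0*9)*(-1/2193) = 9903/3535 + (-27 - 6*0)*(-1/2193) = 9903/3535 + (-27 + 0)*(-1/2193) = 9903/3535 - 27*(-1/2193) = 9903/3535 + 9/731 = 7270908/2584085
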